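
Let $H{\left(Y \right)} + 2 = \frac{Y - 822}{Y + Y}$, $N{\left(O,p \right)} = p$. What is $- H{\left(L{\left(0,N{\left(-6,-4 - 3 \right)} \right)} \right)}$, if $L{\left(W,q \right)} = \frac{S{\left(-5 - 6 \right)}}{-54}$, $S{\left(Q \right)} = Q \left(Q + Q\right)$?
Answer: $- \frac{21831}{242} \approx -90.211$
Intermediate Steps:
$S{\left(Q \right)} = 2 Q^{2}$ ($S{\left(Q \right)} = Q 2 Q = 2 Q^{2}$)
$L{\left(W,q \right)} = - \frac{121}{27}$ ($L{\left(W,q \right)} = \frac{2 \left(-5 - 6\right)^{2}}{-54} = 2 \left(-5 - 6\right)^{2} \left(- \frac{1}{54}\right) = 2 \left(-11\right)^{2} \left(- \frac{1}{54}\right) = 2 \cdot 121 \left(- \frac{1}{54}\right) = 242 \left(- \frac{1}{54}\right) = - \frac{121}{27}$)
$H{\left(Y \right)} = -2 + \frac{-822 + Y}{2 Y}$ ($H{\left(Y \right)} = -2 + \frac{Y - 822}{Y + Y} = -2 + \frac{-822 + Y}{2 Y}$)
$- H{\left(L{\left(0,N{\left(-6,-4 - 3 \right)} \right)} \right)} = - (- \frac{3}{2} - \frac{411}{- \frac{121}{27}}) = - (- \frac{3}{2} - - \frac{11097}{121}) = - (- \frac{3}{2} + \frac{11097}{121}) = \left(-1\right) \frac{21831}{242} = - \frac{21831}{242}$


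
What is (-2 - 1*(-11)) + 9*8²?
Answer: 585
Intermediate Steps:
(-2 - 1*(-11)) + 9*8² = (-2 + 11) + 9*64 = 9 + 576 = 585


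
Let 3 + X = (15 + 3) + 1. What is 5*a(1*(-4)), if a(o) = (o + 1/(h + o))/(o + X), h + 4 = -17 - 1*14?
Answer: -785/468 ≈ -1.6774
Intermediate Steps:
h = -35 (h = -4 + (-17 - 1*14) = -4 + (-17 - 14) = -4 - 31 = -35)
X = 16 (X = -3 + ((15 + 3) + 1) = -3 + (18 + 1) = -3 + 19 = 16)
a(o) = (o + 1/(-35 + o))/(16 + o) (a(o) = (o + 1/(-35 + o))/(o + 16) = (o + 1/(-35 + o))/(16 + o))
5*a(1*(-4)) = 5*((-1 - (1*(-4))² + 35*(1*(-4)))/(560 - (1*(-4))² + 19*(1*(-4)))) = 5*((-1 - 1*(-4)² + 35*(-4))/(560 - 1*(-4)² + 19*(-4))) = 5*((-1 - 1*16 - 140)/(560 - 1*16 - 76)) = 5*((-1 - 16 - 140)/(560 - 16 - 76)) = 5*(-157/468) = -785/468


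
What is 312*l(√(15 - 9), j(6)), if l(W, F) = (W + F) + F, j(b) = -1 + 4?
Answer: 1872 + 312*√6 ≈ 2636.2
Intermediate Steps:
j(b) = 3
l(W, F) = W + 2*F (l(W, F) = (F + W) + F = W + 2*F)
312*l(√(15 - 9), j(6)) = 312*(√(15 - 9) + 2*3) = 312*(√6 + 6) = 312*(6 + √6) = 1872 + 312*√6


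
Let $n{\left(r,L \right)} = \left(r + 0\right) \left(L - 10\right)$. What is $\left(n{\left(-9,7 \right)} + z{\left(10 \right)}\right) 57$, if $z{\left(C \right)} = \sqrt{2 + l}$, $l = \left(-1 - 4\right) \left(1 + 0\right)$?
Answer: $1539 + 57 i \sqrt{3} \approx 1539.0 + 98.727 i$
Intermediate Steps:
$n{\left(r,L \right)} = r \left(-10 + L\right)$
$l = -5$ ($l = \left(-5\right) 1 = -5$)
$z{\left(C \right)} = i \sqrt{3}$ ($z{\left(C \right)} = \sqrt{2 - 5} = \sqrt{-3} = i \sqrt{3}$)
$\left(n{\left(-9,7 \right)} + z{\left(10 \right)}\right) 57 = \left(- 9 \left(-10 + 7\right) + i \sqrt{3}\right) 57 = \left(\left(-9\right) \left(-3\right) + i \sqrt{3}\right) 57 = \left(27 + i \sqrt{3}\right) 57 = 1539 + 57 i \sqrt{3}$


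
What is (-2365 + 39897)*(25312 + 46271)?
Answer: 2686653156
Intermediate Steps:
(-2365 + 39897)*(25312 + 46271) = 37532*71583 = 2686653156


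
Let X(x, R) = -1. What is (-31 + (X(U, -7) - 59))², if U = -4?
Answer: 8281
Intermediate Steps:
(-31 + (X(U, -7) - 59))² = (-31 + (-1 - 59))² = (-31 - 60)² = (-91)² = 8281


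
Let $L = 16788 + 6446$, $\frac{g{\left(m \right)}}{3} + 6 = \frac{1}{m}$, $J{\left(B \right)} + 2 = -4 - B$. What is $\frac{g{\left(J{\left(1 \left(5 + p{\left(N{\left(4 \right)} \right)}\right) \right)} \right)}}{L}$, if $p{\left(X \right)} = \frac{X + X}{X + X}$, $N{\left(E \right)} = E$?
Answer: $- \frac{73}{92936} \approx -0.00078549$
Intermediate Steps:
$p{\left(X \right)} = 1$ ($p{\left(X \right)} = \frac{2 X}{2 X} = 2 X \frac{1}{2 X} = 1$)
$J{\left(B \right)} = -6 - B$ ($J{\left(B \right)} = -2 - \left(4 + B\right) = -6 - B$)
$g{\left(m \right)} = -18 + \frac{3}{m}$
$L = 23234$
$\frac{g{\left(J{\left(1 \left(5 + p{\left(N{\left(4 \right)} \right)}\right) \right)} \right)}}{L} = \frac{-18 + \frac{3}{-6 - 1 \left(5 + 1\right)}}{23234} = \left(-18 + \frac{3}{-6 - 1 \cdot 6}\right) \frac{1}{23234} = \left(-18 + \frac{3}{-6 - 6}\right) \frac{1}{23234} = \left(-18 + \frac{3}{-12}\right) \frac{1}{23234} = \left(-18 + 3 \left(- \frac{1}{12}\right)\right) \frac{1}{23234} = \left(-18 - \frac{1}{4}\right) \frac{1}{23234} = \left(- \frac{73}{4}\right) \frac{1}{23234} = - \frac{73}{92936}$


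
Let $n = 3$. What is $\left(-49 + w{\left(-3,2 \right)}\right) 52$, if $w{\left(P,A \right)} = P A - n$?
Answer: $-3016$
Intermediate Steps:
$w{\left(P,A \right)} = -3 + A P$ ($w{\left(P,A \right)} = P A - 3 = A P - 3 = -3 + A P$)
$\left(-49 + w{\left(-3,2 \right)}\right) 52 = \left(-49 + \left(-3 + 2 \left(-3\right)\right)\right) 52 = \left(-49 - 9\right) 52 = \left(-58\right) 52 = -3016$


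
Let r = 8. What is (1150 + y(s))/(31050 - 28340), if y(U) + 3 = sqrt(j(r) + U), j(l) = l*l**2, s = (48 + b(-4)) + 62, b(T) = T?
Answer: 1147/2710 + sqrt(618)/2710 ≈ 0.43242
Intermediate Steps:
s = 106 (s = (48 - 4) + 62 = 44 + 62 = 106)
j(l) = l**3
y(U) = -3 + sqrt(512 + U) (y(U) = -3 + sqrt(8**3 + U) = -3 + sqrt(512 + U))
(1150 + y(s))/(31050 - 28340) = (1150 + (-3 + sqrt(512 + 106)))/(31050 - 28340) = (1150 + (-3 + sqrt(618)))/2710 = (1147 + sqrt(618))*(1/2710) = 1147/2710 + sqrt(618)/2710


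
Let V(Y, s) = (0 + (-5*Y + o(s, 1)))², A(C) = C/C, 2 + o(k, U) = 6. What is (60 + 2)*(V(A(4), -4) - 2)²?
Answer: 62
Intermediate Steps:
o(k, U) = 4 (o(k, U) = -2 + 6 = 4)
A(C) = 1
V(Y, s) = (4 - 5*Y)² (V(Y, s) = (0 + (-5*Y + 4))² = (0 + (4 - 5*Y))² = (4 - 5*Y)²)
(60 + 2)*(V(A(4), -4) - 2)² = (60 + 2)*((-4 + 5*1)² - 2)² = 62*((-4 + 5)² - 2)² = 62*(1² - 2)² = 62*(1 - 2)² = 62*(-1)² = 62*1 = 62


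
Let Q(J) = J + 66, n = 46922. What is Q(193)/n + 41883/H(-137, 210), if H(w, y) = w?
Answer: -1965198643/6428314 ≈ -305.71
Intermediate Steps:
Q(J) = 66 + J
Q(193)/n + 41883/H(-137, 210) = (66 + 193)/46922 + 41883/(-137) = 259*(1/46922) + 41883*(-1/137) = 259/46922 - 41883/137 = -1965198643/6428314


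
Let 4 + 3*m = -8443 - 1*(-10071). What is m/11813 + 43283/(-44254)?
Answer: -1462037741/1568317506 ≈ -0.93223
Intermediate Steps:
m = 1624/3 (m = -4/3 + (-8443 - 1*(-10071))/3 = -4/3 + (-8443 + 10071)/3 = -4/3 + (1/3)*1628 = -4/3 + 1628/3 = 1624/3 ≈ 541.33)
m/11813 + 43283/(-44254) = (1624/3)/11813 + 43283/(-44254) = (1624/3)*(1/11813) + 43283*(-1/44254) = 1624/35439 - 43283/44254 = -1462037741/1568317506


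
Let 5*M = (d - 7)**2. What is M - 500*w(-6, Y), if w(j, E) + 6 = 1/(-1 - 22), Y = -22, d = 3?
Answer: 347868/115 ≈ 3024.9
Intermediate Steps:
w(j, E) = -139/23 (w(j, E) = -6 + 1/(-1 - 22) = -6 + 1/(-23) = -6 - 1/23 = -139/23)
M = 16/5 (M = (3 - 7)**2/5 = (1/5)*(-4)**2 = (1/5)*16 = 16/5 ≈ 3.2000)
M - 500*w(-6, Y) = 16/5 - 500*(-139/23) = 16/5 + 69500/23 = 347868/115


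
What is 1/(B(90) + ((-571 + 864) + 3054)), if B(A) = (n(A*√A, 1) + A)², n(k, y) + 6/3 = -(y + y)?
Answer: 1/10743 ≈ 9.3084e-5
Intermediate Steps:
n(k, y) = -2 - 2*y (n(k, y) = -2 - (y + y) = -2 - 2*y)
B(A) = (-4 + A)² (B(A) = ((-2 - 2*1) + A)² = ((-2 - 2) + A)² = (-4 + A)²)
1/(B(90) + ((-571 + 864) + 3054)) = 1/((-4 + 90)² + ((-571 + 864) + 3054)) = 1/(86² + (293 + 3054)) = 1/(7396 + 3347) = 1/10743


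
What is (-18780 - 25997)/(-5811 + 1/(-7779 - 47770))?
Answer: 2487317573/322795240 ≈ 7.7056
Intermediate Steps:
(-18780 - 25997)/(-5811 + 1/(-7779 - 47770)) = -44777/(-5811 + 1/(-55549)) = -44777/(-5811 - 1/55549) = -44777/(-322795240/55549) = -44777*(-55549/322795240) = 2487317573/322795240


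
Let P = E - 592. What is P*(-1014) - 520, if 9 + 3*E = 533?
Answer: 422656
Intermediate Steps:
E = 524/3 (E = -3 + (1/3)*533 = -3 + 533/3 = 524/3 ≈ 174.67)
P = -1252/3 (P = 524/3 - 592 = -1252/3 ≈ -417.33)
P*(-1014) - 520 = -1252/3*(-1014) - 520 = 423176 - 520 = 422656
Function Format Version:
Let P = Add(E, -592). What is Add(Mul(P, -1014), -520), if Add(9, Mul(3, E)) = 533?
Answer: 422656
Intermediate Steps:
E = Rational(524, 3) (E = Add(-3, Mul(Rational(1, 3), 533)) = Add(-3, Rational(533, 3)) = Rational(524, 3) ≈ 174.67)
P = Rational(-1252, 3) (P = Add(Rational(524, 3), -592) = Rational(-1252, 3) ≈ -417.33)
Add(Mul(P, -1014), -520) = Add(Mul(Rational(-1252, 3), -1014), -520) = Add(423176, -520) = 422656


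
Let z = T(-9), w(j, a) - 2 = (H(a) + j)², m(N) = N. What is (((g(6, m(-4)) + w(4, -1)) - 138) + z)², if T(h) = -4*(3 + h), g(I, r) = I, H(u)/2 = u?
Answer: 10404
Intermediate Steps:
H(u) = 2*u
T(h) = -12 - 4*h
w(j, a) = 2 + (j + 2*a)² (w(j, a) = 2 + (2*a + j)² = 2 + (j + 2*a)²)
z = 24 (z = -12 - 4*(-9) = -12 + 36 = 24)
(((g(6, m(-4)) + w(4, -1)) - 138) + z)² = (((6 + (2 + (4 + 2*(-1))²)) - 138) + 24)² = (((6 + (2 + (4 - 2)²)) - 138) + 24)² = (((6 + (2 + 2²)) - 138) + 24)² = (((6 + (2 + 4)) - 138) + 24)² = (((6 + 6) - 138) + 24)² = ((12 - 138) + 24)² = (-126 + 24)² = (-102)² = 10404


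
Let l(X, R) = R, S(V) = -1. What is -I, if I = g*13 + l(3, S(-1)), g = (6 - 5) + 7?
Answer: -103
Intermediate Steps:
g = 8 (g = 1 + 7 = 8)
I = 103 (I = 8*13 - 1 = 104 - 1 = 103)
-I = -1*103 = -103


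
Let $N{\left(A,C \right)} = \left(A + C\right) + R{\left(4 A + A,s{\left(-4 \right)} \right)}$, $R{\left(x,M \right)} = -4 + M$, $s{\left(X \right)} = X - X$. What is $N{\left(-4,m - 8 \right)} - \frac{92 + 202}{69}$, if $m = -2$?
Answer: $- \frac{512}{23} \approx -22.261$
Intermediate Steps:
$s{\left(X \right)} = 0$
$N{\left(A,C \right)} = -4 + A + C$ ($N{\left(A,C \right)} = \left(A + C\right) + \left(-4 + 0\right) = \left(A + C\right) - 4 = -4 + A + C$)
$N{\left(-4,m - 8 \right)} - \frac{92 + 202}{69} = \left(-4 - 4 - 10\right) - \frac{92 + 202}{69} = \left(-4 - 4 - 10\right) - 294 \cdot \frac{1}{69} = -18 - \frac{98}{23} = - \frac{512}{23}$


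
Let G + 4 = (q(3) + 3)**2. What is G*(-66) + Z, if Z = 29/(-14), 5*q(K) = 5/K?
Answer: -19799/42 ≈ -471.40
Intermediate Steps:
q(K) = 1/K (q(K) = (5/K)/5 = 1/K)
Z = -29/14 (Z = 29*(-1/14) = -29/14 ≈ -2.0714)
G = 64/9 (G = -4 + (1/3 + 3)**2 = -4 + (10/3)**2 = -4 + 100/9 = 64/9 ≈ 7.1111)
G*(-66) + Z = (64/9)*(-66) - 29/14 = -1408/3 - 29/14 = -19799/42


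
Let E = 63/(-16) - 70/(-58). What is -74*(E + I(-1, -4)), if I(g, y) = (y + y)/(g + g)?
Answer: -21793/232 ≈ -93.935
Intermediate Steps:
I(g, y) = y/g (I(g, y) = (2*y)/((2*g)) = (2*y)*(1/(2*g)) = y/g)
E = -1267/464 (E = 63*(-1/16) - 70*(-1/58) = -63/16 + 35/29 = -1267/464 ≈ -2.7306)
-74*(E + I(-1, -4)) = -74*(-1267/464 - 4/(-1)) = -74*(-1267/464 - 4*(-1)) = -74*(-1267/464 + 4) = -74*589/464 = -21793/232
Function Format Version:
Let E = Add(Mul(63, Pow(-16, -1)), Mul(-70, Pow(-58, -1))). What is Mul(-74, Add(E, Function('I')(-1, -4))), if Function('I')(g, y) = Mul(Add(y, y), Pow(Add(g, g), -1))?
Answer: Rational(-21793, 232) ≈ -93.935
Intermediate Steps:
Function('I')(g, y) = Mul(y, Pow(g, -1)) (Function('I')(g, y) = Mul(Mul(2, y), Pow(Mul(2, g), -1)) = Mul(Mul(2, y), Mul(Rational(1, 2), Pow(g, -1))) = Mul(y, Pow(g, -1)))
E = Rational(-1267, 464) (E = Add(Mul(63, Rational(-1, 16)), Mul(-70, Rational(-1, 58))) = Add(Rational(-63, 16), Rational(35, 29)) = Rational(-1267, 464) ≈ -2.7306)
Mul(-74, Add(E, Function('I')(-1, -4))) = Mul(-74, Add(Rational(-1267, 464), Mul(-4, Pow(-1, -1)))) = Mul(-74, Add(Rational(-1267, 464), Mul(-4, -1))) = Mul(-74, Add(Rational(-1267, 464), 4)) = Mul(-74, Rational(589, 464)) = Rational(-21793, 232)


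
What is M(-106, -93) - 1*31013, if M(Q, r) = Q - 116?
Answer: -31235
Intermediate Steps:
M(Q, r) = -116 + Q
M(-106, -93) - 1*31013 = (-116 - 106) - 1*31013 = -222 - 31013 = -31235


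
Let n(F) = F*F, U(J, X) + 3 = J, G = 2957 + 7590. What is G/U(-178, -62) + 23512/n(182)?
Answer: -86275789/1498861 ≈ -57.561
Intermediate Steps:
G = 10547
U(J, X) = -3 + J
n(F) = F**2
G/U(-178, -62) + 23512/n(182) = 10547/(-3 - 178) + 23512/(182**2) = 10547/(-181) + 23512/33124 = 10547*(-1/181) + 23512*(1/33124) = -10547/181 + 5878/8281 = -86275789/1498861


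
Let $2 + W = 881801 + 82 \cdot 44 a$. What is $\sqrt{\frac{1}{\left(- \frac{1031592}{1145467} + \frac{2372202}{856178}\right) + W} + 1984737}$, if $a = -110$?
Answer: $\frac{5 \sqrt{1122220036828636757273312905713597731963}}{118893340830896938} \approx 1408.8$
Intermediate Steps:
$W = 484919$ ($W = -2 + \left(881801 + 82 \cdot 44 \left(-110\right)\right) = -2 + \left(881801 + 3608 \left(-110\right)\right) = -2 + \left(881801 - 396880\right) = -2 + 484921 = 484919$)
$\sqrt{\frac{1}{\left(- \frac{1031592}{1145467} + \frac{2372202}{856178}\right) + W} + 1984737} = \sqrt{\frac{1}{\left(- \frac{1031592}{1145467} + \frac{2372202}{856178}\right) + 484919} + 1984737} = \sqrt{\frac{1}{\left(\left(-1031592\right) \frac{1}{1145467} + 2372202 \cdot \frac{1}{856178}\right) + 484919} + 1984737} = \sqrt{\frac{1}{\left(- \frac{1031592}{1145467} + \frac{1186101}{428089}\right) + 484919} + 1984737} = \sqrt{\frac{1}{\frac{917026366479}{490361822563} + 484919} + 1984737} = \sqrt{\frac{1}{\frac{237786681661793876}{490361822563}} + 1984737} = \sqrt{\frac{490361822563}{237786681661793876} + 1984737} = \sqrt{\frac{471944025201874153893175}{237786681661793876}} = \frac{5 \sqrt{1122220036828636757273312905713597731963}}{118893340830896938}$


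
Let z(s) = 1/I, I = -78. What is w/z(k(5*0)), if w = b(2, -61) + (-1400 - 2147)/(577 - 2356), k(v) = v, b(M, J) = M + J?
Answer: 2636764/593 ≈ 4446.5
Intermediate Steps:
b(M, J) = J + M
z(s) = -1/78 (z(s) = 1/(-78) = -1/78)
w = -101414/1779 (w = (-61 + 2) + (-1400 - 2147)/(577 - 2356) = -59 - 3547/(-1779) = -59 - 3547*(-1/1779) = -59 + 3547/1779 = -101414/1779 ≈ -57.006)
w/z(k(5*0)) = -101414/(1779*(-1/78)) = -101414/1779*(-78) = 2636764/593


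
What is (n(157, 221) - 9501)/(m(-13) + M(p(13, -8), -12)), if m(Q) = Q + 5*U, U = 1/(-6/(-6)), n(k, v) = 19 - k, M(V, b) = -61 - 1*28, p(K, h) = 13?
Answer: 9639/97 ≈ 99.371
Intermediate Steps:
M(V, b) = -89 (M(V, b) = -61 - 28 = -89)
U = 1 (U = 1/(-6*(-⅙)) = 1/1 = 1)
m(Q) = 5 + Q (m(Q) = Q + 5*1 = Q + 5 = 5 + Q)
(n(157, 221) - 9501)/(m(-13) + M(p(13, -8), -12)) = ((19 - 1*157) - 9501)/((5 - 13) - 89) = ((19 - 157) - 9501)/(-8 - 89) = (-138 - 9501)/(-97) = -9639*(-1/97) = 9639/97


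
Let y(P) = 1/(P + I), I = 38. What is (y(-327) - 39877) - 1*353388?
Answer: -113653586/289 ≈ -3.9327e+5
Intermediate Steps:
y(P) = 1/(38 + P) (y(P) = 1/(P + 38) = 1/(38 + P))
(y(-327) - 39877) - 1*353388 = (1/(38 - 327) - 39877) - 1*353388 = (1/(-289) - 39877) - 353388 = (-1/289 - 39877) - 353388 = -11524454/289 - 353388 = -113653586/289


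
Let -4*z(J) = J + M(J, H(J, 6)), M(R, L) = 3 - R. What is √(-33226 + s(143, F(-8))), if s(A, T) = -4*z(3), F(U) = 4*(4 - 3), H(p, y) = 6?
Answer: I*√33223 ≈ 182.27*I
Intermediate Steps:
F(U) = 4 (F(U) = 4*1 = 4)
z(J) = -¾ (z(J) = -(J + (3 - J))/4 = -¼*3 = -¾)
s(A, T) = 3 (s(A, T) = -4*(-¾) = 3)
√(-33226 + s(143, F(-8))) = √(-33226 + 3) = √(-33223) = I*√33223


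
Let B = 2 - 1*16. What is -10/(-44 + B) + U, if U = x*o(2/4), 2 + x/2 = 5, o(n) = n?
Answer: 92/29 ≈ 3.1724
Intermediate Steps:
B = -14 (B = 2 - 16 = -14)
x = 6 (x = -4 + 2*5 = -4 + 10 = 6)
U = 3 (U = 6*(2/4) = 6*(2*(¼)) = 6*(½) = 3)
-10/(-44 + B) + U = -10/(-44 - 14) + 3 = -10/(-58) + 3 = -1/58*(-10) + 3 = 5/29 + 3 = 92/29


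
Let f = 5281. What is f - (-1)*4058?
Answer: 9339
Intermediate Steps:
f - (-1)*4058 = 5281 - (-1)*4058 = 5281 - 1*(-4058) = 5281 + 4058 = 9339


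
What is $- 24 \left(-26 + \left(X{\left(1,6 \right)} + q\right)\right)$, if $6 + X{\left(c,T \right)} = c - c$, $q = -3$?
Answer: $840$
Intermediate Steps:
$X{\left(c,T \right)} = -6$ ($X{\left(c,T \right)} = -6 + \left(c - c\right) = -6 + 0 = -6$)
$- 24 \left(-26 + \left(X{\left(1,6 \right)} + q\right)\right) = - 24 \left(-26 - 9\right) = \left(-24\right) \left(-35\right) = 840$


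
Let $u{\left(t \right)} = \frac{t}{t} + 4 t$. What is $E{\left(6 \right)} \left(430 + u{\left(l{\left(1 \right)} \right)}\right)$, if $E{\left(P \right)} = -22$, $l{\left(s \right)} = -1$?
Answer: $-9394$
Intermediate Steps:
$u{\left(t \right)} = 1 + 4 t$
$E{\left(6 \right)} \left(430 + u{\left(l{\left(1 \right)} \right)}\right) = - 22 \left(430 + \left(1 + 4 \left(-1\right)\right)\right) = - 22 \left(430 + \left(1 - 4\right)\right) = - 22 \left(430 - 3\right) = \left(-22\right) 427 = -9394$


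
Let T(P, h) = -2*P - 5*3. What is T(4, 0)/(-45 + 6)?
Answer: 23/39 ≈ 0.58974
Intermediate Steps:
T(P, h) = -15 - 2*P (T(P, h) = -2*P - 15 = -15 - 2*P)
T(4, 0)/(-45 + 6) = (-15 - 2*4)/(-45 + 6) = (-15 - 8)/(-39) = -23*(-1/39) = 23/39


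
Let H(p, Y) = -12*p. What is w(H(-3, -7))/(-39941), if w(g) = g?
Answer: -36/39941 ≈ -0.00090133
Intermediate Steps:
w(H(-3, -7))/(-39941) = -12*(-3)/(-39941) = 36*(-1/39941) = -36/39941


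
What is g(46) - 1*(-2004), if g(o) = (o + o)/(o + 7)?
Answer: 106304/53 ≈ 2005.7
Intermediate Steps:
g(o) = 2*o/(7 + o) (g(o) = (2*o)/(7 + o) = 2*o/(7 + o))
g(46) - 1*(-2004) = 2*46/(7 + 46) - 1*(-2004) = 2*46/53 + 2004 = 2*46*(1/53) + 2004 = 92/53 + 2004 = 106304/53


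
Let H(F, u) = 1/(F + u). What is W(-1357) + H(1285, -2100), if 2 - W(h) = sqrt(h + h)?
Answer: 1629/815 - I*sqrt(2714) ≈ 1.9988 - 52.096*I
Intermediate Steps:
W(h) = 2 - sqrt(2)*sqrt(h) (W(h) = 2 - sqrt(h + h) = 2 - sqrt(2*h) = 2 - sqrt(2)*sqrt(h))
W(-1357) + H(1285, -2100) = (2 - sqrt(2)*sqrt(-1357)) + 1/(1285 - 2100) = (2 - sqrt(2)*I*sqrt(1357)) + 1/(-815) = (2 - I*sqrt(2714)) - 1/815 = 1629/815 - I*sqrt(2714)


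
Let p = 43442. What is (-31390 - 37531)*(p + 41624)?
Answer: -5862833786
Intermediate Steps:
(-31390 - 37531)*(p + 41624) = (-31390 - 37531)*(43442 + 41624) = -68921*85066 = -5862833786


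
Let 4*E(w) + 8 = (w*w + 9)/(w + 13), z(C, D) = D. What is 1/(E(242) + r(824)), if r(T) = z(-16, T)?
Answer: 1020/897013 ≈ 0.0011371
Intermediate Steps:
r(T) = T
E(w) = -2 + (9 + w²)/(4*(13 + w)) (E(w) = -2 + ((w*w + 9)/(w + 13))/4 = -2 + ((w² + 9)/(13 + w))/4 = -2 + ((9 + w²)/(13 + w))/4 = -2 + (9 + w²)/(4*(13 + w)))
1/(E(242) + r(824)) = 1/((-95 + 242² - 8*242)/(4*(13 + 242)) + 824) = 1/((¼)*(-95 + 58564 - 1936)/255 + 824) = 1/((¼)*(1/255)*56533 + 824) = 1/(56533/1020 + 824) = 1/(897013/1020) = 1020/897013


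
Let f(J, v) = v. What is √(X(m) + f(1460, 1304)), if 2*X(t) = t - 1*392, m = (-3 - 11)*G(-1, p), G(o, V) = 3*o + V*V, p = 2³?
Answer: √681 ≈ 26.096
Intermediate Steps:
p = 8
G(o, V) = V² + 3*o (G(o, V) = 3*o + V² = V² + 3*o)
m = -854 (m = (-3 - 11)*(8² + 3*(-1)) = -14*(64 - 3) = -14*61 = -854)
X(t) = -196 + t/2 (X(t) = (t - 1*392)/2 = (t - 392)/2 = (-392 + t)/2 = -196 + t/2)
√(X(m) + f(1460, 1304)) = √((-196 + (½)*(-854)) + 1304) = √((-196 - 427) + 1304) = √(-623 + 1304) = √681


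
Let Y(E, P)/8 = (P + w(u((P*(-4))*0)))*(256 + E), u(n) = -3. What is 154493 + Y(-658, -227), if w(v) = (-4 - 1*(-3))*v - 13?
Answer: 916685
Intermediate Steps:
w(v) = -13 - v (w(v) = (-4 + 3)*v - 13 = -v - 13 = -13 - v)
Y(E, P) = 8*(-10 + P)*(256 + E) (Y(E, P) = 8*((P + (-13 - 1*(-3)))*(256 + E)) = 8*((P + (-13 + 3))*(256 + E)) = 8*((P - 10)*(256 + E)) = 8*((-10 + P)*(256 + E)) = 8*(-10 + P)*(256 + E))
154493 + Y(-658, -227) = 154493 + (-20480 - 80*(-658) + 2048*(-227) + 8*(-658)*(-227)) = 154493 + (-20480 + 52640 - 464896 + 1194928) = 154493 + 762192 = 916685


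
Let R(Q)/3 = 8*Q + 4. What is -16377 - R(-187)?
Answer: -11901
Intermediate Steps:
R(Q) = 12 + 24*Q (R(Q) = 3*(8*Q + 4) = 3*(4 + 8*Q) = 12 + 24*Q)
-16377 - R(-187) = -16377 - (12 + 24*(-187)) = -16377 - (12 - 4488) = -16377 - 1*(-4476) = -16377 + 4476 = -11901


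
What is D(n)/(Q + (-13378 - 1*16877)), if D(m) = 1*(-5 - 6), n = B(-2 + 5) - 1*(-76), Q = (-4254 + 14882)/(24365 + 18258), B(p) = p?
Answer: 468853/1289548237 ≈ 0.00036358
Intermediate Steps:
Q = 10628/42623 ≈ 0.24935
n = 79 (n = (-2 + 5) - 1*(-76) = 3 + 76 = 79)
D(m) = -11 (D(m) = 1*(-11) = -11)
D(n)/(Q + (-13378 - 1*16877)) = -11/(10628/42623 + (-13378 - 1*16877)) = -11/(10628/42623 + (-13378 - 16877)) = -11/(10628/42623 - 30255) = -11/(-1289548237/42623) = -11*(-42623/1289548237) = 468853/1289548237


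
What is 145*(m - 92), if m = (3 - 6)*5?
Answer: -15515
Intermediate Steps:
m = -15 (m = -3*5 = -15)
145*(m - 92) = 145*(-15 - 92) = 145*(-107) = -15515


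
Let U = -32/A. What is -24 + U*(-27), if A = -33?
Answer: -552/11 ≈ -50.182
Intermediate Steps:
U = 32/33 (U = -32/(-33) = -32*(-1/33) = 32/33 ≈ 0.96970)
-24 + U*(-27) = -24 + (32/33)*(-27) = -24 - 288/11 = -552/11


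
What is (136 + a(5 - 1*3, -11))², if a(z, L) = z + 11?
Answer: 22201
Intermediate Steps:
a(z, L) = 11 + z
(136 + a(5 - 1*3, -11))² = (136 + (11 + (5 - 1*3)))² = (136 + (11 + (5 - 3)))² = (136 + (11 + 2))² = (136 + 13)² = 149² = 22201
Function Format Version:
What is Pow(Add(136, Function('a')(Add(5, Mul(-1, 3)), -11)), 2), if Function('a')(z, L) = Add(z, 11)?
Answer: 22201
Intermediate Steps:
Function('a')(z, L) = Add(11, z)
Pow(Add(136, Function('a')(Add(5, Mul(-1, 3)), -11)), 2) = Pow(Add(136, Add(11, Add(5, Mul(-1, 3)))), 2) = Pow(Add(136, Add(11, Add(5, -3))), 2) = Pow(Add(136, Add(11, 2)), 2) = Pow(Add(136, 13), 2) = Pow(149, 2) = 22201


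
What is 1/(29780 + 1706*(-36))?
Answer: -1/31636 ≈ -3.1610e-5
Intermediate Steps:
1/(29780 + 1706*(-36)) = 1/(29780 - 61416) = 1/(-31636) = -1/31636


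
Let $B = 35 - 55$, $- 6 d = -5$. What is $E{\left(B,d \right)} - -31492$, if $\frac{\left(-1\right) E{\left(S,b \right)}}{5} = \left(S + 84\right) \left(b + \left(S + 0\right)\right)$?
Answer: $\frac{112876}{3} \approx 37625.0$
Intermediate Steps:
$d = \frac{5}{6}$ ($d = \left(- \frac{1}{6}\right) \left(-5\right) = \frac{5}{6} \approx 0.83333$)
$B = -20$ ($B = 35 - 55 = -20$)
$E{\left(S,b \right)} = - 5 \left(84 + S\right) \left(S + b\right)$ ($E{\left(S,b \right)} = - 5 \left(S + 84\right) \left(b + \left(S + 0\right)\right) = - 5 \left(84 + S\right) \left(b + S\right) = - 5 \left(84 + S\right) \left(S + b\right)$)
$E{\left(B,d \right)} - -31492 = \left(\left(-420\right) \left(-20\right) - 350 - 5 \left(-20\right)^{2} - \left(-100\right) \frac{5}{6}\right) - -31492 = \left(8400 - 350 - 2000 + \frac{250}{3}\right) + 31492 = \frac{18400}{3} + 31492 = \frac{112876}{3}$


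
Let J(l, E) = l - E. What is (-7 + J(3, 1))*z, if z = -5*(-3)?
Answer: -75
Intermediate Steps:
z = 15
(-7 + J(3, 1))*z = (-7 + (3 - 1*1))*15 = (-7 + (3 - 1))*15 = (-7 + 2)*15 = -5*15 = -75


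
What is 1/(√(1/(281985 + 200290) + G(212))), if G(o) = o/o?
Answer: 5*√2325896579/241138 ≈ 1.0000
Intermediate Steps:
G(o) = 1
1/(√(1/(281985 + 200290) + G(212))) = 1/(√(1/(281985 + 200290) + 1)) = 1/(√(1/482275 + 1)) = 1/(√(482276/482275)) = 1/(2*√2325896579/96455) = 5*√2325896579/241138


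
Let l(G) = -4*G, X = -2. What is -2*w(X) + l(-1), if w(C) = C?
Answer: 8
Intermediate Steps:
-2*w(X) + l(-1) = -2*(-2) - 4*(-1) = 4 + 4 = 8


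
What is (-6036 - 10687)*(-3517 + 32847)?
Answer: -490485590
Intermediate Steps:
(-6036 - 10687)*(-3517 + 32847) = -16723*29330 = -490485590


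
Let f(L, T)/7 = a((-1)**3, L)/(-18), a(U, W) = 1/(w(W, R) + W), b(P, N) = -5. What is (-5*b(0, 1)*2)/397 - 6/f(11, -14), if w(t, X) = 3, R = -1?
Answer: 85802/397 ≈ 216.13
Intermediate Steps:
a(U, W) = 1/(3 + W)
f(L, T) = -7/(18*(3 + L)) (f(L, T) = 7*(1/((3 + L)*(-18))) = 7*(-1/18/(3 + L)) = 7*(-1/(18*(3 + L))) = -7/(18*(3 + L)))
(-5*b(0, 1)*2)/397 - 6/f(11, -14) = (-5*(-5)*2)/397 - 6/((-7/(54 + 18*11))) = (25*2)*(1/397) - 6/((-7/(54 + 198))) = 50*(1/397) - 6/((-7/252)) = 50/397 - 6/((-7*1/252)) = 50/397 - 6/(-1/36) = 50/397 - 6*(-36) = 50/397 + 216 = 85802/397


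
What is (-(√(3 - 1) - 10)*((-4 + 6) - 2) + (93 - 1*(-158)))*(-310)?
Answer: -77810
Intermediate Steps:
(-(√(3 - 1) - 10)*((-4 + 6) - 2) + (93 - 1*(-158)))*(-310) = (-(√2 - 10)*(2 - 2) + (93 + 158))*(-310) = (-(-10 + √2)*0 + 251)*(-310) = (-1*0 + 251)*(-310) = (0 + 251)*(-310) = 251*(-310) = -77810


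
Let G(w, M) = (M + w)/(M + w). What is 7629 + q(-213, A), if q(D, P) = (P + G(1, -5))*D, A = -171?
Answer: 43839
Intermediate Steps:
G(w, M) = 1
q(D, P) = D*(1 + P) (q(D, P) = (P + 1)*D = (1 + P)*D = D*(1 + P))
7629 + q(-213, A) = 7629 - 213*(1 - 171) = 7629 - 213*(-170) = 7629 + 36210 = 43839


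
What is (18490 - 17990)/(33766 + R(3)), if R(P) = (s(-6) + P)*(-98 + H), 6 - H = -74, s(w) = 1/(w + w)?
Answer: 1000/67427 ≈ 0.014831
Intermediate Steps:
s(w) = 1/(2*w)
H = 80 (H = 6 - 1*(-74) = 6 + 74 = 80)
R(P) = 3/2 - 18*P (R(P) = ((½)/(-6) + P)*(-98 + 80) = ((½)*(-⅙) + P)*(-18) = (-1/12 + P)*(-18) = 3/2 - 18*P)
(18490 - 17990)/(33766 + R(3)) = (18490 - 17990)/(33766 + (3/2 - 18*3)) = 500/(33766 + (3/2 - 54)) = 500/(33766 - 105/2) = 500/(67427/2) = 500*(2/67427) = 1000/67427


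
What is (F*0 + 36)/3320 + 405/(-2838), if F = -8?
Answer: -25884/196295 ≈ -0.13186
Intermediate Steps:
(F*0 + 36)/3320 + 405/(-2838) = (-8*0 + 36)/3320 + 405/(-2838) = (0 + 36)*(1/3320) + 405*(-1/2838) = 36*(1/3320) - 135/946 = 9/830 - 135/946 = -25884/196295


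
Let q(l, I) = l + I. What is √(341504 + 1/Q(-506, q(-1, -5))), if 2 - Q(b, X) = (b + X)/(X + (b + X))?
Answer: √23442268434/262 ≈ 584.38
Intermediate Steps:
q(l, I) = I + l
Q(b, X) = 2 - (X + b)/(b + 2*X) (Q(b, X) = 2 - (b + X)/(X + (b + X)) = 2 - (X + b)/(X + (X + b)) = 2 - (X + b)/(b + 2*X))
√(341504 + 1/Q(-506, q(-1, -5))) = √(341504 + 1/((-506 + 3*(-5 - 1))/(-506 + 2*(-5 - 1)))) = √(341504 + 1/((-506 + 3*(-6))/(-506 + 2*(-6)))) = √(341504 + 1/((-506 - 18)/(-506 - 12))) = √(341504 + 1/(-524/(-518))) = √(341504 + 1/(-1/518*(-524))) = √(341504 + 1/(262/259)) = √(341504 + 259/262) = √(89474307/262) = √23442268434/262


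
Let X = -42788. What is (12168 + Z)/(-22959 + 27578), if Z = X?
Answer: -30620/4619 ≈ -6.6291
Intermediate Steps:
Z = -42788
(12168 + Z)/(-22959 + 27578) = (12168 - 42788)/(-22959 + 27578) = -30620/4619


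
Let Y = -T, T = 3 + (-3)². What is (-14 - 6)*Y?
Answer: 240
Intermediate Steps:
T = 12 (T = 3 + 9 = 12)
Y = -12 (Y = -1*12 = -12)
(-14 - 6)*Y = (-14 - 6)*(-12) = -20*(-12) = 240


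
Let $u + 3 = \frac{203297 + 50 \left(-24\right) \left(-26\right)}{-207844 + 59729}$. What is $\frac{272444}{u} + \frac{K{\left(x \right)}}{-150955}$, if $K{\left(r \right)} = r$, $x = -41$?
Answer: $- \frac{3045746793644889}{51237297055} \approx -59444.0$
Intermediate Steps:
$u = - \frac{678842}{148115}$ ($u = -3 + \frac{203297 + 50 \left(-24\right) \left(-26\right)}{-207844 + 59729} = -3 + \frac{203297 - -31200}{-148115} = -3 + \left(203297 + 31200\right) \left(- \frac{1}{148115}\right) = -3 + 234497 \left(- \frac{1}{148115}\right) = -3 - \frac{234497}{148115} = - \frac{678842}{148115} \approx -4.5832$)
$\frac{272444}{u} + \frac{K{\left(x \right)}}{-150955} = \frac{272444}{- \frac{678842}{148115}} - \frac{41}{-150955} = 272444 \left(- \frac{148115}{678842}\right) - - \frac{41}{150955} = - \frac{20176521530}{339421} + \frac{41}{150955} = - \frac{3045746793644889}{51237297055}$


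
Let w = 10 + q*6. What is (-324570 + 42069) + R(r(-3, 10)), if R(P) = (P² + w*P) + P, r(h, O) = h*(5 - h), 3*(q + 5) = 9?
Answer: -281901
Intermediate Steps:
q = -2 (q = -5 + (⅓)*9 = -5 + 3 = -2)
w = -2 (w = 10 - 2*6 = 10 - 12 = -2)
R(P) = P² - P (R(P) = (P² - 2*P) + P = P² - P)
(-324570 + 42069) + R(r(-3, 10)) = (-324570 + 42069) + (-3*(5 - 1*(-3)))*(-1 - 3*(5 - 1*(-3))) = -282501 + (-3*(5 + 3))*(-1 - 3*(5 + 3)) = -282501 + (-3*8)*(-1 - 3*8) = -282501 - 24*(-1 - 24) = -282501 - 24*(-25) = -282501 + 600 = -281901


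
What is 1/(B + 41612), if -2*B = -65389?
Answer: 2/148613 ≈ 1.3458e-5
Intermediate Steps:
B = 65389/2 (B = -½*(-65389) = 65389/2 ≈ 32695.)
1/(B + 41612) = 1/(65389/2 + 41612) = 1/(148613/2) = 2/148613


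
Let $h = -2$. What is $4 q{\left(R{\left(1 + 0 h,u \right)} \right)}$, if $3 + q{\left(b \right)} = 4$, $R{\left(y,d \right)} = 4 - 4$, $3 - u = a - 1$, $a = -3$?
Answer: $4$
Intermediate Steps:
$u = 7$ ($u = 3 - \left(-3 - 1\right) = 3 - -4 = 3 + 4 = 7$)
$R{\left(y,d \right)} = 0$ ($R{\left(y,d \right)} = 4 - 4 = 0$)
$q{\left(b \right)} = 1$ ($q{\left(b \right)} = -3 + 4 = 1$)
$4 q{\left(R{\left(1 + 0 h,u \right)} \right)} = 4 \cdot 1 = 4$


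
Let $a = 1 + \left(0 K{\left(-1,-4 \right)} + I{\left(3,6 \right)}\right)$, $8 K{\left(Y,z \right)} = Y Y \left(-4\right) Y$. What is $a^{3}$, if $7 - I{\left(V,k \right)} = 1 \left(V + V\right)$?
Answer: $8$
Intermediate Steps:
$I{\left(V,k \right)} = 7 - 2 V$ ($I{\left(V,k \right)} = 7 - 1 \left(V + V\right) = 7 - 1 \cdot 2 V = 7 - 2 V$)
$K{\left(Y,z \right)} = - \frac{Y^{3}}{2}$ ($K{\left(Y,z \right)} = \frac{Y Y \left(-4\right) Y}{8} = \frac{Y^{2} \left(-4\right) Y}{8} = \frac{- 4 Y^{2} Y}{8} = \frac{\left(-4\right) Y^{3}}{8} = - \frac{Y^{3}}{2}$)
$a = 2$ ($a = 1 + \left(0 \left(- \frac{\left(-1\right)^{3}}{2}\right) + \left(7 - 6\right)\right) = 1 + \left(0 \left(\left(- \frac{1}{2}\right) \left(-1\right)\right) + \left(7 - 6\right)\right) = 1 + \left(0 \cdot \frac{1}{2} + 1\right) = 1 + \left(0 + 1\right) = 1 + 1 = 2$)
$a^{3} = 2^{3} = 8$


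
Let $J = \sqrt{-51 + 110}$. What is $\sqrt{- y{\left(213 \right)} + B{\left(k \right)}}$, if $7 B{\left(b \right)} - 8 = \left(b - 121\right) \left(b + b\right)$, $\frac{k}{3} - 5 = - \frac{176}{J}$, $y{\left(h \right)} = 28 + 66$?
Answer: $\frac{\sqrt{136949974 + 39687648 \sqrt{59}}}{413} \approx 50.893$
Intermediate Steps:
$y{\left(h \right)} = 94$
$J = \sqrt{59} \approx 7.6811$
$k = 15 - \frac{528 \sqrt{59}}{59}$ ($k = 15 + 3 \left(- \frac{176}{\sqrt{59}}\right) = 15 + 3 \left(- 176 \frac{\sqrt{59}}{59}\right) = 15 + 3 \left(- \frac{176 \sqrt{59}}{59}\right) = 15 - \frac{528 \sqrt{59}}{59} \approx -53.74$)
$B{\left(b \right)} = \frac{8}{7} + \frac{2 b \left(-121 + b\right)}{7}$ ($B{\left(b \right)} = \frac{8}{7} + \frac{\left(b - 121\right) \left(b + b\right)}{7} = \frac{8}{7} + \frac{\left(-121 + b\right) 2 b}{7} = \frac{8}{7} + \frac{2 b \left(-121 + b\right)}{7}$)
$\sqrt{- y{\left(213 \right)} + B{\left(k \right)}} = \sqrt{\left(-1\right) 94 + \left(\frac{8}{7} - \frac{242 \left(15 - \frac{528 \sqrt{59}}{59}\right)}{7} + \frac{2 \left(15 - \frac{528 \sqrt{59}}{59}\right)^{2}}{7}\right)} = \sqrt{-94 + \left(\frac{8}{7} - \left(\frac{3630}{7} - \frac{127776 \sqrt{59}}{413}\right) + \frac{2 \left(15 - \frac{528 \sqrt{59}}{59}\right)^{2}}{7}\right)} = \sqrt{-94 + \left(- \frac{3622}{7} + \frac{2 \left(15 - \frac{528 \sqrt{59}}{59}\right)^{2}}{7} + \frac{127776 \sqrt{59}}{413}\right)} = \sqrt{- \frac{4280}{7} + \frac{2 \left(15 - \frac{528 \sqrt{59}}{59}\right)^{2}}{7} + \frac{127776 \sqrt{59}}{413}}$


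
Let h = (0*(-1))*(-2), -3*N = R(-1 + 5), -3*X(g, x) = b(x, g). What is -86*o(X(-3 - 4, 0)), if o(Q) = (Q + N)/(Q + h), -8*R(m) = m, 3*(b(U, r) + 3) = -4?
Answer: -1247/13 ≈ -95.923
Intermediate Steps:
b(U, r) = -13/3 (b(U, r) = -3 + (⅓)*(-4) = -3 - 4/3 = -13/3)
X(g, x) = 13/9 (X(g, x) = -⅓*(-13/3) = 13/9)
R(m) = -m/8
N = ⅙ (N = -(-1)*(-1 + 5)/24 = -(-1)*4/24 = -⅓*(-½) = ⅙ ≈ 0.16667)
h = 0 (h = 0*(-2) = 0)
o(Q) = (⅙ + Q)/Q (o(Q) = (Q + ⅙)/(Q + 0) = (⅙ + Q)/Q)
-86*o(X(-3 - 4, 0)) = -86*(⅙ + 13/9)/13/9 = -774*29/(13*18) = -86*29/26 = -1247/13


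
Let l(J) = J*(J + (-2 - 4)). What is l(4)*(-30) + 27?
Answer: 267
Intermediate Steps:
l(J) = J*(-6 + J) (l(J) = J*(J - 6) = J*(-6 + J))
l(4)*(-30) + 27 = (4*(-6 + 4))*(-30) + 27 = (4*(-2))*(-30) + 27 = -8*(-30) + 27 = 240 + 27 = 267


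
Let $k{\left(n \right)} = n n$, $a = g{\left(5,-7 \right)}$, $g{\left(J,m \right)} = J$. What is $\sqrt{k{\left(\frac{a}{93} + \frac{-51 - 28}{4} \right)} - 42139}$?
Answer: $\frac{i \sqrt{5777678447}}{372} \approx 204.33 i$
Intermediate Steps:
$a = 5$
$k{\left(n \right)} = n^{2}$
$\sqrt{k{\left(\frac{a}{93} + \frac{-51 - 28}{4} \right)} - 42139} = \sqrt{\left(\frac{5}{93} + \frac{-51 - 28}{4}\right)^{2} - 42139} = \sqrt{\left(5 \cdot \frac{1}{93} + \left(-51 - 28\right) \frac{1}{4}\right)^{2} - 42139} = \sqrt{\left(\frac{5}{93} - \frac{79}{4}\right)^{2} - 42139} = \sqrt{\left(- \frac{7327}{372}\right)^{2} - 42139} = \sqrt{\frac{53684929}{138384} - 42139} = \sqrt{- \frac{5777678447}{138384}} = \frac{i \sqrt{5777678447}}{372}$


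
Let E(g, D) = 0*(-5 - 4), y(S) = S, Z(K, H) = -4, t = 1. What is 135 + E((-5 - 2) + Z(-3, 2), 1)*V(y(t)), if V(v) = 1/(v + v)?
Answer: 135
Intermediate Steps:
E(g, D) = 0 (E(g, D) = 0*(-9) = 0)
V(v) = 1/(2*v)
135 + E((-5 - 2) + Z(-3, 2), 1)*V(y(t)) = 135 + 0*((1/2)/1) = 135 + 0*((1/2)*1) = 135 + 0*(1/2) = 135 + 0 = 135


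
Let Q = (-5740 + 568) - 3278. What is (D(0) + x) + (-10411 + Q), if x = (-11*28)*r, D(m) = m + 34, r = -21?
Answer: -12359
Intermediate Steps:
D(m) = 34 + m
Q = -8450 (Q = -5172 - 3278 = -8450)
x = 6468 (x = -11*28*(-21) = -308*(-21) = 6468)
(D(0) + x) + (-10411 + Q) = ((34 + 0) + 6468) + (-10411 - 8450) = (34 + 6468) - 18861 = 6502 - 18861 = -12359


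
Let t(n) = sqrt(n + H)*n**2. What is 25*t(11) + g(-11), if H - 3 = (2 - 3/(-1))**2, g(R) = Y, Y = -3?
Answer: -3 + 3025*sqrt(39) ≈ 18888.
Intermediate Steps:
g(R) = -3
H = 28 (H = 3 + (2 - 3/(-1))**2 = 3 + (2 - 3*(-1))**2 = 3 + (2 + 3)**2 = 3 + 5**2 = 3 + 25 = 28)
t(n) = n**2*sqrt(28 + n) (t(n) = sqrt(n + 28)*n**2 = sqrt(28 + n)*n**2 = n**2*sqrt(28 + n))
25*t(11) + g(-11) = 25*(11**2*sqrt(28 + 11)) - 3 = 25*(121*sqrt(39)) - 3 = 3025*sqrt(39) - 3 = -3 + 3025*sqrt(39)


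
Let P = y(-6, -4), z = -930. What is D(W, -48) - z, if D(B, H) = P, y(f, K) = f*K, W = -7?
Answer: 954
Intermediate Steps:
y(f, K) = K*f
P = 24 (P = -4*(-6) = 24)
D(B, H) = 24
D(W, -48) - z = 24 - 1*(-930) = 24 + 930 = 954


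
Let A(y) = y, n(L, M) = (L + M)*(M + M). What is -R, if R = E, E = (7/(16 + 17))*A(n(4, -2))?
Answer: 56/33 ≈ 1.6970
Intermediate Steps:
n(L, M) = 2*M*(L + M) (n(L, M) = (L + M)*(2*M) = 2*M*(L + M))
E = -56/33 (E = (7/(16 + 17))*(2*(-2)*(4 - 2)) = (7/33)*(2*(-2)*2) = (7*(1/33))*(-8) = (7/33)*(-8) = -56/33 ≈ -1.6970)
R = -56/33 ≈ -1.6970
-R = -1*(-56/33) = 56/33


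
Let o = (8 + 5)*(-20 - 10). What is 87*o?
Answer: -33930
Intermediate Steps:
o = -390 (o = 13*(-30) = -390)
87*o = 87*(-390) = -33930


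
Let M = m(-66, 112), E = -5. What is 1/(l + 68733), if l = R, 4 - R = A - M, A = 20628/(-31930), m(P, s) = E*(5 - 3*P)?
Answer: 15965/1081192044 ≈ 1.4766e-5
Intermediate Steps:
m(P, s) = -25 + 15*P (m(P, s) = -5*(5 - 3*P) = -25 + 15*P)
M = -1015 (M = -25 + 15*(-66) = -25 - 990 = -1015)
A = -10314/15965 (A = 20628*(-1/31930) = -10314/15965 ≈ -0.64604)
R = -16130301/15965 (R = 4 - (-10314/15965 - 1*(-1015)) = 4 - (-10314/15965 + 1015) = 4 - 1*16194161/15965 = 4 - 16194161/15965 = -16130301/15965 ≈ -1010.4)
l = -16130301/15965 ≈ -1010.4
1/(l + 68733) = 1/(-16130301/15965 + 68733) = 1/(1081192044/15965) = 15965/1081192044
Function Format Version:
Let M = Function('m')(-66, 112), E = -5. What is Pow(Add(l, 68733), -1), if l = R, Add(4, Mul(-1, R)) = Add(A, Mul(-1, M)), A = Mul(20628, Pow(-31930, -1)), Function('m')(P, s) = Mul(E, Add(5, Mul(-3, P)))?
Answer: Rational(15965, 1081192044) ≈ 1.4766e-5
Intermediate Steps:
Function('m')(P, s) = Add(-25, Mul(15, P)) (Function('m')(P, s) = Mul(-5, Add(5, Mul(-3, P))) = Add(-25, Mul(15, P)))
M = -1015 (M = Add(-25, Mul(15, -66)) = Add(-25, -990) = -1015)
A = Rational(-10314, 15965) (A = Mul(20628, Rational(-1, 31930)) = Rational(-10314, 15965) ≈ -0.64604)
R = Rational(-16130301, 15965) (R = Add(4, Mul(-1, Add(Rational(-10314, 15965), Mul(-1, -1015)))) = Add(4, Mul(-1, Add(Rational(-10314, 15965), 1015))) = Add(4, Mul(-1, Rational(16194161, 15965))) = Add(4, Rational(-16194161, 15965)) = Rational(-16130301, 15965) ≈ -1010.4)
l = Rational(-16130301, 15965) ≈ -1010.4
Pow(Add(l, 68733), -1) = Pow(Add(Rational(-16130301, 15965), 68733), -1) = Pow(Rational(1081192044, 15965), -1) = Rational(15965, 1081192044)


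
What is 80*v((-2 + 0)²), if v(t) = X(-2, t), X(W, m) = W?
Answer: -160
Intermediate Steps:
v(t) = -2
80*v((-2 + 0)²) = 80*(-2) = -160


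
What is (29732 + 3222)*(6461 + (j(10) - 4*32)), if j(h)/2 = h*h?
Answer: 215288482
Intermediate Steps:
j(h) = 2*h² (j(h) = 2*(h*h) = 2*h²)
(29732 + 3222)*(6461 + (j(10) - 4*32)) = (29732 + 3222)*(6461 + (2*10² - 4*32)) = 32954*(6461 + (2*100 - 128)) = 32954*(6461 + (200 - 128)) = 32954*(6461 + 72) = 32954*6533 = 215288482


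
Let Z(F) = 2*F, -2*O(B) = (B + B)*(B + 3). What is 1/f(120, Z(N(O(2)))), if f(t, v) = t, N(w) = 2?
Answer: 1/120 ≈ 0.0083333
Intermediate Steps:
O(B) = -B*(3 + B) (O(B) = -(B + B)*(B + 3)/2 = -2*B*(3 + B)/2 = -B*(3 + B))
1/f(120, Z(N(O(2)))) = 1/120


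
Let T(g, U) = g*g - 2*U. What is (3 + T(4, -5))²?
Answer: 841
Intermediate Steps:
T(g, U) = g² - 2*U
(3 + T(4, -5))² = (3 + (4² - 2*(-5)))² = (3 + (16 + 10))² = (3 + 26)² = 29² = 841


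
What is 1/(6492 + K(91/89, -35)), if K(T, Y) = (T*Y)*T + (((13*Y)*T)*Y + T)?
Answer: 7921/180117971 ≈ 4.3977e-5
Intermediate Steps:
K(T, Y) = T + Y*T**2 + 13*T*Y**2 (K(T, Y) = Y*T**2 + ((13*T*Y)*Y + T) = Y*T**2 + (13*T*Y**2 + T) = Y*T**2 + (T + 13*T*Y**2) = T + Y*T**2 + 13*T*Y**2)
1/(6492 + K(91/89, -35)) = 1/(6492 + (91/89)*(1 + 13*(-35)**2 + (91/89)*(-35))) = 1/(6492 + (91*(1/89))*(1 + 13*1225 + (91*(1/89))*(-35))) = 1/(6492 + 91*(1 + 15925 + (91/89)*(-35))/89) = 1/(6492 + 91*(1 + 15925 - 3185/89)/89) = 1/(6492 + (91/89)*(1414229/89)) = 1/(6492 + 128694839/7921) = 1/(180117971/7921) = 7921/180117971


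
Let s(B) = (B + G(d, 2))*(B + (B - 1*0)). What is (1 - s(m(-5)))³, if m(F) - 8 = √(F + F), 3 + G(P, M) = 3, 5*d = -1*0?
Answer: 2061997 - 771424*I*√10 ≈ 2.062e+6 - 2.4395e+6*I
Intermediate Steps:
d = 0 (d = (-1*0)/5 = (⅕)*0 = 0)
G(P, M) = 0 (G(P, M) = -3 + 3 = 0)
m(F) = 8 + √2*√F (m(F) = 8 + √(F + F) = 8 + √(2*F) = 8 + √2*√F)
s(B) = 2*B² (s(B) = (B + 0)*(B + (B - 1*0)) = B*(B + (B + 0)) = B*(B + B) = B*(2*B) = 2*B²)
(1 - s(m(-5)))³ = (1 - 2*(8 + √2*√(-5))²)³ = (1 - 2*(8 + √2*(I*√5))²)³ = (1 - 2*(8 + I*√10)²)³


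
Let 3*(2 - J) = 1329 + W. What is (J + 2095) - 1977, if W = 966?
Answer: -645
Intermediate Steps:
J = -763 (J = 2 - (1329 + 966)/3 = 2 - ⅓*2295 = 2 - 765 = -763)
(J + 2095) - 1977 = (-763 + 2095) - 1977 = 1332 - 1977 = -645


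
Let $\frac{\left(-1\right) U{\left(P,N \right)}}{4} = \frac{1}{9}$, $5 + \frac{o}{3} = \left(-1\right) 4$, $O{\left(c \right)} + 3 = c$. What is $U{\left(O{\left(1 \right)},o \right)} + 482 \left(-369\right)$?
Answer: $- \frac{1600726}{9} \approx -1.7786 \cdot 10^{5}$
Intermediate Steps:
$O{\left(c \right)} = -3 + c$
$o = -27$ ($o = -15 + 3 \left(\left(-1\right) 4\right) = -15 + 3 \left(-4\right) = -15 - 12 = -27$)
$U{\left(P,N \right)} = - \frac{4}{9}$
$U{\left(O{\left(1 \right)},o \right)} + 482 \left(-369\right) = - \frac{4}{9} + 482 \left(-369\right) = - \frac{4}{9} - 177858 = - \frac{1600726}{9}$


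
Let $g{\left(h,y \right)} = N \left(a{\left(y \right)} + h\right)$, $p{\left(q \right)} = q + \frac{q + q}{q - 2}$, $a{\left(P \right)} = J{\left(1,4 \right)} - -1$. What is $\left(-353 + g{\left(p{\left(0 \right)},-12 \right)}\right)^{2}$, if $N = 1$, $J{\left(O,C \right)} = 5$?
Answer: $120409$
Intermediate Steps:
$a{\left(P \right)} = 6$ ($a{\left(P \right)} = 5 - -1 = 5 + 1 = 6$)
$p{\left(q \right)} = q + \frac{2 q}{-2 + q}$
$g{\left(h,y \right)} = 6 + h$ ($g{\left(h,y \right)} = 1 \left(6 + h\right) = 6 + h$)
$\left(-353 + g{\left(p{\left(0 \right)},-12 \right)}\right)^{2} = \left(-353 + \left(6 + \frac{0^{2}}{-2 + 0}\right)\right)^{2} = \left(-353 + \left(6 + \frac{0}{-2}\right)\right)^{2} = \left(-353 + \left(6 + 0 \left(- \frac{1}{2}\right)\right)\right)^{2} = \left(-353 + \left(6 + 0\right)\right)^{2} = \left(-353 + 6\right)^{2} = \left(-347\right)^{2} = 120409$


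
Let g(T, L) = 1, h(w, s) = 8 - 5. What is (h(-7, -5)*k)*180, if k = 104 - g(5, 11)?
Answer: 55620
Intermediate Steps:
h(w, s) = 3
k = 103 (k = 104 - 1*1 = 104 - 1 = 103)
(h(-7, -5)*k)*180 = (3*103)*180 = 309*180 = 55620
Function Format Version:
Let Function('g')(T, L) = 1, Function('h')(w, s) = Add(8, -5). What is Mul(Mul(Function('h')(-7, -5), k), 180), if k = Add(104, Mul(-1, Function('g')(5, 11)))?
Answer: 55620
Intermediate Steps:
Function('h')(w, s) = 3
k = 103 (k = Add(104, Mul(-1, 1)) = Add(104, -1) = 103)
Mul(Mul(Function('h')(-7, -5), k), 180) = Mul(Mul(3, 103), 180) = Mul(309, 180) = 55620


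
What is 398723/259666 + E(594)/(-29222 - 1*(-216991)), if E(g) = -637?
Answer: 74702411745/48757225154 ≈ 1.5321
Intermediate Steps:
398723/259666 + E(594)/(-29222 - 1*(-216991)) = 398723/259666 - 637/(-29222 - 1*(-216991)) = 398723*(1/259666) - 637/(-29222 + 216991) = 398723/259666 - 637/187769 = 74702411745/48757225154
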